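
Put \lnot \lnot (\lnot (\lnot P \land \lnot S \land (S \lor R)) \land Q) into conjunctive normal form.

(P \lor S \lor \lnot R) \land Q

\lnot \lnot (\lnot (\lnot P \land \lnot S \land (S \lor R)) \land Q)
= \lnot (\lnot P \land \lnot S \land (S \lor R)) \land Q   [double negation]
= (\lnot \lnot P \lor \lnot \lnot S \lor \lnot (S \lor R)) \land Q   [De Morgan]
= (P \lor \lnot \lnot S \lor \lnot (S \lor R)) \land Q   [double negation]
= (P \lor S \lor \lnot (S \lor R)) \land Q   [double negation]
= (P \lor S \lor (\lnot S \land \lnot R)) \land Q   [De Morgan]
= (P \lor S \lor \lnot S) \land (P \lor S \lor \lnot R) \land Q   [distribute \lor over \land]
= (P \lor S \lor \lnot R) \land Q   [simplify]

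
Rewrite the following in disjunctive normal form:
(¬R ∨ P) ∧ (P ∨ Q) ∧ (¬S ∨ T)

(¬R ∧ Q ∧ ¬S) ∨ (¬R ∧ Q ∧ T) ∨ (P ∧ ¬S) ∨ (P ∧ T)

(¬R ∨ P) ∧ (P ∨ Q) ∧ (¬S ∨ T)
⇔ (¬R ∧ P ∧ ¬S) ∨ (¬R ∧ P ∧ T) ∨ (¬R ∧ Q ∧ ¬S) ∨ (¬R ∧ Q ∧ T) ∨ (P ∧ P ∧ ¬S) ∨ (P ∧ P ∧ T) ∨ (P ∧ Q ∧ ¬S) ∨ (P ∧ Q ∧ T)   [distribute ∧ over ∨]
⇔ (¬R ∧ Q ∧ ¬S) ∨ (¬R ∧ Q ∧ T) ∨ (P ∧ ¬S) ∨ (P ∧ T)   [simplify]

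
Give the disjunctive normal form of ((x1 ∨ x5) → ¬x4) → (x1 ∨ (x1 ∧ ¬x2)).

((x1 ∨ x5) → ¬x4) → (x1 ∨ (x1 ∧ ¬x2))
= ¬((x1 ∨ x5) → ¬x4) ∨ x1 ∨ (x1 ∧ ¬x2)   (eliminate →)
= ¬(¬(x1 ∨ x5) ∨ ¬x4) ∨ x1 ∨ (x1 ∧ ¬x2)   (eliminate →)
= (¬¬(x1 ∨ x5) ∧ ¬¬x4) ∨ x1 ∨ (x1 ∧ ¬x2)   (De Morgan)
= ((x1 ∨ x5) ∧ ¬¬x4) ∨ x1 ∨ (x1 ∧ ¬x2)   (double negation)
= ((x1 ∨ x5) ∧ x4) ∨ x1 ∨ (x1 ∧ ¬x2)   (double negation)
= (x1 ∧ x4) ∨ (x5 ∧ x4) ∨ x1 ∨ (x1 ∧ ¬x2)   (distribute ∧ over ∨)
= (x5 ∧ x4) ∨ x1   (simplify)

(x5 ∧ x4) ∨ x1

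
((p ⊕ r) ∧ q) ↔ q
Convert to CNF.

(¬q ∨ p ∨ r) ∧ (¬q ∨ ¬p ∨ ¬r)

((p ⊕ r) ∧ q) ↔ q
⇔ (((p ⊕ r) ∧ q) → q) ∧ (q → ((p ⊕ r) ∧ q))   (eliminate ↔)
⇔ (¬((p ⊕ r) ∧ q) ∨ q) ∧ (q → ((p ⊕ r) ∧ q))   (eliminate →)
⇔ (¬((p ∨ r) ∧ ¬(p ∧ r) ∧ q) ∨ q) ∧ (q → ((p ⊕ r) ∧ q))   (expand ⊕)
⇔ (¬((p ∨ r) ∧ ¬(p ∧ r) ∧ q) ∨ q) ∧ (¬q ∨ ((p ⊕ r) ∧ q))   (eliminate →)
⇔ (¬((p ∨ r) ∧ ¬(p ∧ r) ∧ q) ∨ q) ∧ (¬q ∨ ((p ∨ r) ∧ ¬(p ∧ r) ∧ q))   (expand ⊕)
⇔ (¬(p ∨ r) ∨ ¬¬(p ∧ r) ∨ ¬q ∨ q) ∧ (¬q ∨ ((p ∨ r) ∧ ¬(p ∧ r) ∧ q))   (De Morgan)
⇔ ((¬p ∧ ¬r) ∨ ¬¬(p ∧ r) ∨ ¬q ∨ q) ∧ (¬q ∨ ((p ∨ r) ∧ ¬(p ∧ r) ∧ q))   (De Morgan)
⇔ ((¬p ∧ ¬r) ∨ (p ∧ r) ∨ ¬q ∨ q) ∧ (¬q ∨ ((p ∨ r) ∧ ¬(p ∧ r) ∧ q))   (double negation)
⇔ ((¬p ∧ ¬r) ∨ (p ∧ r) ∨ ¬q ∨ q) ∧ (¬q ∨ ((p ∨ r) ∧ (¬p ∨ ¬r) ∧ q))   (De Morgan)
⇔ (¬p ∨ p ∨ ¬q ∨ q) ∧ (¬p ∨ r ∨ ¬q ∨ q) ∧ (¬r ∨ p ∨ ¬q ∨ q) ∧ (¬r ∨ r ∨ ¬q ∨ q) ∧ (¬q ∨ p ∨ r) ∧ (¬q ∨ ¬p ∨ ¬r) ∧ (¬q ∨ q)   (distribute ∨ over ∧)
⇔ (¬q ∨ p ∨ r) ∧ (¬q ∨ ¬p ∨ ¬r)   (simplify)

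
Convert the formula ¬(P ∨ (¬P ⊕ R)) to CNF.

¬P ∧ (P ∨ R)

¬(P ∨ (¬P ⊕ R))
= ¬(P ∨ ((¬P ∨ R) ∧ ¬(¬P ∧ R)))   (expand ⊕)
= ¬P ∧ ¬((¬P ∨ R) ∧ ¬(¬P ∧ R))   (De Morgan)
= ¬P ∧ (¬(¬P ∨ R) ∨ ¬¬(¬P ∧ R))   (De Morgan)
= ¬P ∧ ((¬¬P ∧ ¬R) ∨ ¬¬(¬P ∧ R))   (De Morgan)
= ¬P ∧ ((P ∧ ¬R) ∨ ¬¬(¬P ∧ R))   (double negation)
= ¬P ∧ ((P ∧ ¬R) ∨ (¬P ∧ R))   (double negation)
= ¬P ∧ (P ∨ ¬P) ∧ (P ∨ R) ∧ (¬R ∨ ¬P) ∧ (¬R ∨ R)   (distribute ∨ over ∧)
= ¬P ∧ (P ∨ R)   (simplify)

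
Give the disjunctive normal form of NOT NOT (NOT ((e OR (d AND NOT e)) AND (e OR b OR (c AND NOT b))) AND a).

NOT NOT (NOT ((e OR (d AND NOT e)) AND (e OR b OR (c AND NOT b))) AND a)
≡ NOT ((e OR (d AND NOT e)) AND (e OR b OR (c AND NOT b))) AND a   [double negation]
≡ (NOT (e OR (d AND NOT e)) OR NOT (e OR b OR (c AND NOT b))) AND a   [De Morgan]
≡ ((NOT e AND NOT (d AND NOT e)) OR NOT (e OR b OR (c AND NOT b))) AND a   [De Morgan]
≡ ((NOT e AND (NOT d OR NOT NOT e)) OR NOT (e OR b OR (c AND NOT b))) AND a   [De Morgan]
≡ ((NOT e AND (NOT d OR e)) OR NOT (e OR b OR (c AND NOT b))) AND a   [double negation]
≡ ((NOT e AND (NOT d OR e)) OR (NOT e AND NOT b AND NOT (c AND NOT b))) AND a   [De Morgan]
≡ ((NOT e AND (NOT d OR e)) OR (NOT e AND NOT b AND (NOT c OR NOT NOT b))) AND a   [De Morgan]
≡ ((NOT e AND (NOT d OR e)) OR (NOT e AND NOT b AND (NOT c OR b))) AND a   [double negation]
≡ (NOT e AND NOT d AND a) OR (NOT e AND e AND a) OR (NOT e AND NOT b AND NOT c AND a) OR (NOT e AND NOT b AND b AND a)   [distribute AND over OR]
≡ (NOT e AND NOT d AND a) OR (NOT e AND NOT b AND NOT c AND a)   [simplify]

(NOT e AND NOT d AND a) OR (NOT e AND NOT b AND NOT c AND a)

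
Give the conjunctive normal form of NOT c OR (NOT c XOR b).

NOT c OR (NOT c XOR b)
⇔ NOT c OR ((NOT c OR b) AND NOT (NOT c AND b))   — expand XOR
⇔ NOT c OR ((NOT c OR b) AND (NOT NOT c OR NOT b))   — De Morgan
⇔ NOT c OR ((NOT c OR b) AND (c OR NOT b))   — double negation
⇔ (NOT c OR NOT c OR b) AND (NOT c OR c OR NOT b)   — distribute OR over AND
⇔ NOT c OR b   — simplify

NOT c OR b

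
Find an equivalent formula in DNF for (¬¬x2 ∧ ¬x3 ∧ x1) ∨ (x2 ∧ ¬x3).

(¬¬x2 ∧ ¬x3 ∧ x1) ∨ (x2 ∧ ¬x3)
≡ (x2 ∧ ¬x3 ∧ x1) ∨ (x2 ∧ ¬x3)   (double negation)
≡ x2 ∧ ¬x3   (simplify)

x2 ∧ ¬x3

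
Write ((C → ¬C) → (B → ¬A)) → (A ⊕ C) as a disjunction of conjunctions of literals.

(A ∧ ¬C) ∨ (¬A ∧ C)

((C → ¬C) → (B → ¬A)) → (A ⊕ C)
≡ ¬((C → ¬C) → (B → ¬A)) ∨ (A ⊕ C)   (eliminate →)
≡ ¬(¬(C → ¬C) ∨ (B → ¬A)) ∨ (A ⊕ C)   (eliminate →)
≡ ¬(¬(¬C ∨ ¬C) ∨ (B → ¬A)) ∨ (A ⊕ C)   (eliminate →)
≡ ¬(¬(¬C ∨ ¬C) ∨ ¬B ∨ ¬A) ∨ (A ⊕ C)   (eliminate →)
≡ ¬(¬(¬C ∨ ¬C) ∨ ¬B ∨ ¬A) ∨ (A ∧ ¬C) ∨ (¬A ∧ C)   (expand ⊕)
≡ (¬¬(¬C ∨ ¬C) ∧ ¬¬B ∧ ¬¬A) ∨ (A ∧ ¬C) ∨ (¬A ∧ C)   (De Morgan)
≡ ((¬C ∨ ¬C) ∧ ¬¬B ∧ ¬¬A) ∨ (A ∧ ¬C) ∨ (¬A ∧ C)   (double negation)
≡ ((¬C ∨ ¬C) ∧ B ∧ ¬¬A) ∨ (A ∧ ¬C) ∨ (¬A ∧ C)   (double negation)
≡ ((¬C ∨ ¬C) ∧ B ∧ A) ∨ (A ∧ ¬C) ∨ (¬A ∧ C)   (double negation)
≡ (¬C ∧ B ∧ A) ∨ (¬C ∧ B ∧ A) ∨ (A ∧ ¬C) ∨ (¬A ∧ C)   (distribute ∧ over ∨)
≡ (A ∧ ¬C) ∨ (¬A ∧ C)   (simplify)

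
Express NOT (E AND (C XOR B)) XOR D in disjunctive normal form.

(NOT E AND NOT D) OR (NOT C AND NOT B AND NOT D) OR (B AND C AND NOT D) OR (E AND C AND NOT B AND D) OR (E AND NOT C AND B AND D)

NOT (E AND (C XOR B)) XOR D
⇔ (NOT (E AND (C XOR B)) AND NOT D) OR (NOT NOT (E AND (C XOR B)) AND D)   [expand XOR]
⇔ (NOT (E AND ((C AND NOT B) OR (NOT C AND B))) AND NOT D) OR (NOT NOT (E AND (C XOR B)) AND D)   [expand XOR]
⇔ (NOT (E AND ((C AND NOT B) OR (NOT C AND B))) AND NOT D) OR (NOT NOT (E AND ((C AND NOT B) OR (NOT C AND B))) AND D)   [expand XOR]
⇔ ((NOT E OR NOT ((C AND NOT B) OR (NOT C AND B))) AND NOT D) OR (NOT NOT (E AND ((C AND NOT B) OR (NOT C AND B))) AND D)   [De Morgan]
⇔ ((NOT E OR (NOT (C AND NOT B) AND NOT (NOT C AND B))) AND NOT D) OR (NOT NOT (E AND ((C AND NOT B) OR (NOT C AND B))) AND D)   [De Morgan]
⇔ ((NOT E OR ((NOT C OR NOT NOT B) AND NOT (NOT C AND B))) AND NOT D) OR (NOT NOT (E AND ((C AND NOT B) OR (NOT C AND B))) AND D)   [De Morgan]
⇔ ((NOT E OR ((NOT C OR B) AND NOT (NOT C AND B))) AND NOT D) OR (NOT NOT (E AND ((C AND NOT B) OR (NOT C AND B))) AND D)   [double negation]
⇔ ((NOT E OR ((NOT C OR B) AND (NOT NOT C OR NOT B))) AND NOT D) OR (NOT NOT (E AND ((C AND NOT B) OR (NOT C AND B))) AND D)   [De Morgan]
⇔ ((NOT E OR ((NOT C OR B) AND (C OR NOT B))) AND NOT D) OR (NOT NOT (E AND ((C AND NOT B) OR (NOT C AND B))) AND D)   [double negation]
⇔ ((NOT E OR ((NOT C OR B) AND (C OR NOT B))) AND NOT D) OR (E AND ((C AND NOT B) OR (NOT C AND B)) AND D)   [double negation]
⇔ (NOT E AND NOT D) OR (NOT C AND C AND NOT D) OR (NOT C AND NOT B AND NOT D) OR (B AND C AND NOT D) OR (B AND NOT B AND NOT D) OR (E AND C AND NOT B AND D) OR (E AND NOT C AND B AND D)   [distribute AND over OR]
⇔ (NOT E AND NOT D) OR (NOT C AND NOT B AND NOT D) OR (B AND C AND NOT D) OR (E AND C AND NOT B AND D) OR (E AND NOT C AND B AND D)   [simplify]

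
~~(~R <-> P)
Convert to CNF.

~~(~R <-> P)
≡ ~~((~R -> P) & (P -> ~R))   [eliminate <->]
≡ ~~((~~R | P) & (P -> ~R))   [eliminate ->]
≡ ~~((~~R | P) & (~P | ~R))   [eliminate ->]
≡ (~~R | P) & (~P | ~R)   [double negation]
≡ (R | P) & (~P | ~R)   [double negation]

(R | P) & (~P | ~R)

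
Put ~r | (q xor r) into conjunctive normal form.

~r | ~q

~r | (q xor r)
≡ ~r | ((q | r) & ~(q & r))   [expand xor]
≡ ~r | ((q | r) & (~q | ~r))   [De Morgan]
≡ (~r | q | r) & (~r | ~q | ~r)   [distribute | over &]
≡ ~r | ~q   [simplify]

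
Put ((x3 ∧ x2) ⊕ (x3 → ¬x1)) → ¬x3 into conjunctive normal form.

(¬x3 ∨ ¬x2 ∨ ¬x1) ∧ (x1 ∨ x2 ∨ ¬x3)

((x3 ∧ x2) ⊕ (x3 → ¬x1)) → ¬x3
≡ ¬((x3 ∧ x2) ⊕ (x3 → ¬x1)) ∨ ¬x3   [eliminate →]
≡ ¬(((x3 ∧ x2) ∨ (x3 → ¬x1)) ∧ ¬(x3 ∧ x2 ∧ (x3 → ¬x1))) ∨ ¬x3   [expand ⊕]
≡ ¬(((x3 ∧ x2) ∨ ¬x3 ∨ ¬x1) ∧ ¬(x3 ∧ x2 ∧ (x3 → ¬x1))) ∨ ¬x3   [eliminate →]
≡ ¬(((x3 ∧ x2) ∨ ¬x3 ∨ ¬x1) ∧ ¬(x3 ∧ x2 ∧ (¬x3 ∨ ¬x1))) ∨ ¬x3   [eliminate →]
≡ ¬((x3 ∧ x2) ∨ ¬x3 ∨ ¬x1) ∨ ¬¬(x3 ∧ x2 ∧ (¬x3 ∨ ¬x1)) ∨ ¬x3   [De Morgan]
≡ (¬(x3 ∧ x2) ∧ ¬¬x3 ∧ ¬¬x1) ∨ ¬¬(x3 ∧ x2 ∧ (¬x3 ∨ ¬x1)) ∨ ¬x3   [De Morgan]
≡ ((¬x3 ∨ ¬x2) ∧ ¬¬x3 ∧ ¬¬x1) ∨ ¬¬(x3 ∧ x2 ∧ (¬x3 ∨ ¬x1)) ∨ ¬x3   [De Morgan]
≡ ((¬x3 ∨ ¬x2) ∧ x3 ∧ ¬¬x1) ∨ ¬¬(x3 ∧ x2 ∧ (¬x3 ∨ ¬x1)) ∨ ¬x3   [double negation]
≡ ((¬x3 ∨ ¬x2) ∧ x3 ∧ x1) ∨ ¬¬(x3 ∧ x2 ∧ (¬x3 ∨ ¬x1)) ∨ ¬x3   [double negation]
≡ ((¬x3 ∨ ¬x2) ∧ x3 ∧ x1) ∨ (x3 ∧ x2 ∧ (¬x3 ∨ ¬x1)) ∨ ¬x3   [double negation]
≡ (¬x3 ∨ ¬x2 ∨ x3 ∨ ¬x3) ∧ (¬x3 ∨ ¬x2 ∨ x2 ∨ ¬x3) ∧ (¬x3 ∨ ¬x2 ∨ ¬x3 ∨ ¬x1 ∨ ¬x3) ∧ (x3 ∨ x3 ∨ ¬x3) ∧ (x3 ∨ x2 ∨ ¬x3) ∧ (x3 ∨ ¬x3 ∨ ¬x1 ∨ ¬x3) ∧ (x1 ∨ x3 ∨ ¬x3) ∧ (x1 ∨ x2 ∨ ¬x3) ∧ (x1 ∨ ¬x3 ∨ ¬x1 ∨ ¬x3)   [distribute ∨ over ∧]
≡ (¬x3 ∨ ¬x2 ∨ ¬x1) ∧ (x1 ∨ x2 ∨ ¬x3)   [simplify]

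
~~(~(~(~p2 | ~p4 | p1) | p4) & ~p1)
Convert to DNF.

~p4 & ~p1

~~(~(~(~p2 | ~p4 | p1) | p4) & ~p1)
= ~(~(~p2 | ~p4 | p1) | p4) & ~p1   — double negation
= ~~(~p2 | ~p4 | p1) & ~p4 & ~p1   — De Morgan
= (~p2 | ~p4 | p1) & ~p4 & ~p1   — double negation
= (~p2 & ~p4 & ~p1) | (~p4 & ~p4 & ~p1) | (p1 & ~p4 & ~p1)   — distribute & over |
= ~p4 & ~p1   — simplify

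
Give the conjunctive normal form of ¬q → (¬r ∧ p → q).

q ∨ r ∨ ¬p

¬q → (¬r ∧ p → q)
⇔ ¬¬q ∨ (¬r ∧ p → q)   [eliminate →]
⇔ ¬¬q ∨ ¬(¬r ∧ p) ∨ q   [eliminate →]
⇔ q ∨ ¬(¬r ∧ p) ∨ q   [double negation]
⇔ q ∨ ¬¬r ∨ ¬p ∨ q   [De Morgan]
⇔ q ∨ r ∨ ¬p ∨ q   [double negation]
⇔ q ∨ r ∨ ¬p   [simplify]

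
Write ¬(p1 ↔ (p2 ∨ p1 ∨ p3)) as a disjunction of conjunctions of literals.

¬(p1 ↔ (p2 ∨ p1 ∨ p3))
= ¬((p1 → (p2 ∨ p1 ∨ p3)) ∧ ((p2 ∨ p1 ∨ p3) → p1))   — eliminate ↔
= ¬((¬p1 ∨ p2 ∨ p1 ∨ p3) ∧ ((p2 ∨ p1 ∨ p3) → p1))   — eliminate →
= ¬((¬p1 ∨ p2 ∨ p1 ∨ p3) ∧ (¬(p2 ∨ p1 ∨ p3) ∨ p1))   — eliminate →
= ¬(¬p1 ∨ p2 ∨ p1 ∨ p3) ∨ ¬(¬(p2 ∨ p1 ∨ p3) ∨ p1)   — De Morgan
= (¬¬p1 ∧ ¬p2 ∧ ¬p1 ∧ ¬p3) ∨ ¬(¬(p2 ∨ p1 ∨ p3) ∨ p1)   — De Morgan
= (p1 ∧ ¬p2 ∧ ¬p1 ∧ ¬p3) ∨ ¬(¬(p2 ∨ p1 ∨ p3) ∨ p1)   — double negation
= (p1 ∧ ¬p2 ∧ ¬p1 ∧ ¬p3) ∨ (¬¬(p2 ∨ p1 ∨ p3) ∧ ¬p1)   — De Morgan
= (p1 ∧ ¬p2 ∧ ¬p1 ∧ ¬p3) ∨ ((p2 ∨ p1 ∨ p3) ∧ ¬p1)   — double negation
= (p1 ∧ ¬p2 ∧ ¬p1 ∧ ¬p3) ∨ (p2 ∧ ¬p1) ∨ (p1 ∧ ¬p1) ∨ (p3 ∧ ¬p1)   — distribute ∧ over ∨
= (p2 ∧ ¬p1) ∨ (p3 ∧ ¬p1)   — simplify

(p2 ∧ ¬p1) ∨ (p3 ∧ ¬p1)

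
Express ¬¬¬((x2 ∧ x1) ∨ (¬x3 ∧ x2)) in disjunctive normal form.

¬¬¬((x2 ∧ x1) ∨ (¬x3 ∧ x2))
≡ ¬((x2 ∧ x1) ∨ (¬x3 ∧ x2))   [double negation]
≡ ¬(x2 ∧ x1) ∧ ¬(¬x3 ∧ x2)   [De Morgan]
≡ (¬x2 ∨ ¬x1) ∧ ¬(¬x3 ∧ x2)   [De Morgan]
≡ (¬x2 ∨ ¬x1) ∧ (¬¬x3 ∨ ¬x2)   [De Morgan]
≡ (¬x2 ∨ ¬x1) ∧ (x3 ∨ ¬x2)   [double negation]
≡ (¬x2 ∧ x3) ∨ (¬x2 ∧ ¬x2) ∨ (¬x1 ∧ x3) ∨ (¬x1 ∧ ¬x2)   [distribute ∧ over ∨]
≡ ¬x2 ∨ (¬x1 ∧ x3)   [simplify]

¬x2 ∨ (¬x1 ∧ x3)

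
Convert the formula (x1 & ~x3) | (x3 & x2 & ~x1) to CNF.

(x1 | x3) & (x1 | x2) & (~x3 | x2) & (~x3 | ~x1)

(x1 & ~x3) | (x3 & x2 & ~x1)
≡ (x1 | x3) & (x1 | x2) & (x1 | ~x1) & (~x3 | x3) & (~x3 | x2) & (~x3 | ~x1)   — distribute | over &
≡ (x1 | x3) & (x1 | x2) & (~x3 | x2) & (~x3 | ~x1)   — simplify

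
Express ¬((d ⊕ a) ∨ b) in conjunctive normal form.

(¬d ∨ a) ∧ (¬a ∨ d) ∧ ¬b

¬((d ⊕ a) ∨ b)
≡ ¬(((d ∨ a) ∧ ¬(d ∧ a)) ∨ b)
≡ ¬((d ∨ a) ∧ ¬(d ∧ a)) ∧ ¬b
≡ (¬(d ∨ a) ∨ ¬¬(d ∧ a)) ∧ ¬b
≡ ((¬d ∧ ¬a) ∨ ¬¬(d ∧ a)) ∧ ¬b
≡ ((¬d ∧ ¬a) ∨ (d ∧ a)) ∧ ¬b
≡ (¬d ∨ d) ∧ (¬d ∨ a) ∧ (¬a ∨ d) ∧ (¬a ∨ a) ∧ ¬b
≡ (¬d ∨ a) ∧ (¬a ∨ d) ∧ ¬b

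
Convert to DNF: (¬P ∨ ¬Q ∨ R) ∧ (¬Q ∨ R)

¬Q ∨ R

(¬P ∨ ¬Q ∨ R) ∧ (¬Q ∨ R)
≡ (¬P ∧ ¬Q) ∨ (¬P ∧ R) ∨ (¬Q ∧ ¬Q) ∨ (¬Q ∧ R) ∨ (R ∧ ¬Q) ∨ (R ∧ R)   [distribute ∧ over ∨]
≡ ¬Q ∨ R   [simplify]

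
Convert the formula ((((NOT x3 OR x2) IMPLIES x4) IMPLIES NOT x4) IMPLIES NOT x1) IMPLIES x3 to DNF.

((((NOT x3 OR x2) IMPLIES x4) IMPLIES NOT x4) IMPLIES NOT x1) IMPLIES x3
≡ NOT ((((NOT x3 OR x2) IMPLIES x4) IMPLIES NOT x4) IMPLIES NOT x1) OR x3   [eliminate IMPLIES]
≡ NOT (NOT (((NOT x3 OR x2) IMPLIES x4) IMPLIES NOT x4) OR NOT x1) OR x3   [eliminate IMPLIES]
≡ NOT (NOT (NOT ((NOT x3 OR x2) IMPLIES x4) OR NOT x4) OR NOT x1) OR x3   [eliminate IMPLIES]
≡ NOT (NOT (NOT (NOT (NOT x3 OR x2) OR x4) OR NOT x4) OR NOT x1) OR x3   [eliminate IMPLIES]
≡ (NOT NOT (NOT (NOT (NOT x3 OR x2) OR x4) OR NOT x4) AND NOT NOT x1) OR x3   [De Morgan]
≡ ((NOT (NOT (NOT x3 OR x2) OR x4) OR NOT x4) AND NOT NOT x1) OR x3   [double negation]
≡ (((NOT NOT (NOT x3 OR x2) AND NOT x4) OR NOT x4) AND NOT NOT x1) OR x3   [De Morgan]
≡ ((((NOT x3 OR x2) AND NOT x4) OR NOT x4) AND NOT NOT x1) OR x3   [double negation]
≡ ((((NOT x3 OR x2) AND NOT x4) OR NOT x4) AND x1) OR x3   [double negation]
≡ (NOT x3 AND NOT x4 AND x1) OR (x2 AND NOT x4 AND x1) OR (NOT x4 AND x1) OR x3   [distribute AND over OR]
≡ (NOT x4 AND x1) OR x3   [simplify]

(NOT x4 AND x1) OR x3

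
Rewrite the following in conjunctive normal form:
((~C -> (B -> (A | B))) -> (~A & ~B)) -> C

A | B | C

((~C -> (B -> (A | B))) -> (~A & ~B)) -> C
⇔ ~((~C -> (B -> (A | B))) -> (~A & ~B)) | C   [eliminate ->]
⇔ ~(~(~C -> (B -> (A | B))) | (~A & ~B)) | C   [eliminate ->]
⇔ ~(~(~~C | (B -> (A | B))) | (~A & ~B)) | C   [eliminate ->]
⇔ ~(~(~~C | ~B | A | B) | (~A & ~B)) | C   [eliminate ->]
⇔ (~~(~~C | ~B | A | B) & ~(~A & ~B)) | C   [De Morgan]
⇔ ((~~C | ~B | A | B) & ~(~A & ~B)) | C   [double negation]
⇔ ((C | ~B | A | B) & ~(~A & ~B)) | C   [double negation]
⇔ ((C | ~B | A | B) & (~~A | ~~B)) | C   [De Morgan]
⇔ ((C | ~B | A | B) & (A | ~~B)) | C   [double negation]
⇔ ((C | ~B | A | B) & (A | B)) | C   [double negation]
⇔ (C | ~B | A | B | C) & (A | B | C)   [distribute | over &]
⇔ A | B | C   [simplify]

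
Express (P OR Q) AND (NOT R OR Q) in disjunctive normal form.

(P OR Q) AND (NOT R OR Q)
⇔ (P AND NOT R) OR (P AND Q) OR (Q AND NOT R) OR (Q AND Q)   [distribute AND over OR]
⇔ (P AND NOT R) OR Q   [simplify]

(P AND NOT R) OR Q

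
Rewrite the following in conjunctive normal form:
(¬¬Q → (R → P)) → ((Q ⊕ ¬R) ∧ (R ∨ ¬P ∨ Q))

(¬¬Q → (R → P)) → ((Q ⊕ ¬R) ∧ (R ∨ ¬P ∨ Q))
≡ ¬(¬¬Q → (R → P)) ∨ ((Q ⊕ ¬R) ∧ (R ∨ ¬P ∨ Q))   — eliminate →
≡ ¬(¬¬¬Q ∨ (R → P)) ∨ ((Q ⊕ ¬R) ∧ (R ∨ ¬P ∨ Q))   — eliminate →
≡ ¬(¬¬¬Q ∨ ¬R ∨ P) ∨ ((Q ⊕ ¬R) ∧ (R ∨ ¬P ∨ Q))   — eliminate →
≡ ¬(¬¬¬Q ∨ ¬R ∨ P) ∨ ((Q ∨ ¬R) ∧ ¬(Q ∧ ¬R) ∧ (R ∨ ¬P ∨ Q))   — expand ⊕
≡ (¬¬¬¬Q ∧ ¬¬R ∧ ¬P) ∨ ((Q ∨ ¬R) ∧ ¬(Q ∧ ¬R) ∧ (R ∨ ¬P ∨ Q))   — De Morgan
≡ (¬¬Q ∧ ¬¬R ∧ ¬P) ∨ ((Q ∨ ¬R) ∧ ¬(Q ∧ ¬R) ∧ (R ∨ ¬P ∨ Q))   — double negation
≡ (Q ∧ ¬¬R ∧ ¬P) ∨ ((Q ∨ ¬R) ∧ ¬(Q ∧ ¬R) ∧ (R ∨ ¬P ∨ Q))   — double negation
≡ (Q ∧ R ∧ ¬P) ∨ ((Q ∨ ¬R) ∧ ¬(Q ∧ ¬R) ∧ (R ∨ ¬P ∨ Q))   — double negation
≡ (Q ∧ R ∧ ¬P) ∨ ((Q ∨ ¬R) ∧ (¬Q ∨ ¬¬R) ∧ (R ∨ ¬P ∨ Q))   — De Morgan
≡ (Q ∧ R ∧ ¬P) ∨ ((Q ∨ ¬R) ∧ (¬Q ∨ R) ∧ (R ∨ ¬P ∨ Q))   — double negation
≡ (Q ∨ Q ∨ ¬R) ∧ (Q ∨ ¬Q ∨ R) ∧ (Q ∨ R ∨ ¬P ∨ Q) ∧ (R ∨ Q ∨ ¬R) ∧ (R ∨ ¬Q ∨ R) ∧ (R ∨ R ∨ ¬P ∨ Q) ∧ (¬P ∨ Q ∨ ¬R) ∧ (¬P ∨ ¬Q ∨ R) ∧ (¬P ∨ R ∨ ¬P ∨ Q)   — distribute ∨ over ∧
≡ (Q ∨ ¬R) ∧ (Q ∨ R ∨ ¬P) ∧ (R ∨ ¬Q)   — simplify

(Q ∨ ¬R) ∧ (Q ∨ R ∨ ¬P) ∧ (R ∨ ¬Q)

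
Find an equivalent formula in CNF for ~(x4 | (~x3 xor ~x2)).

~(x4 | (~x3 xor ~x2))
≡ ~(x4 | ((~x3 | ~x2) & ~(~x3 & ~x2)))   — expand xor
≡ ~x4 & ~((~x3 | ~x2) & ~(~x3 & ~x2))   — De Morgan
≡ ~x4 & (~(~x3 | ~x2) | ~~(~x3 & ~x2))   — De Morgan
≡ ~x4 & ((~~x3 & ~~x2) | ~~(~x3 & ~x2))   — De Morgan
≡ ~x4 & ((x3 & ~~x2) | ~~(~x3 & ~x2))   — double negation
≡ ~x4 & ((x3 & x2) | ~~(~x3 & ~x2))   — double negation
≡ ~x4 & ((x3 & x2) | (~x3 & ~x2))   — double negation
≡ ~x4 & (x3 | ~x3) & (x3 | ~x2) & (x2 | ~x3) & (x2 | ~x2)   — distribute | over &
≡ ~x4 & (x3 | ~x2) & (x2 | ~x3)   — simplify

~x4 & (x3 | ~x2) & (x2 | ~x3)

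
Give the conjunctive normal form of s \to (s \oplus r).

\lnot s \lor \lnot r

s \to (s \oplus r)
≡ \lnot s \lor (s \oplus r)   — eliminate \to
≡ \lnot s \lor ((s \lor r) \land \lnot (s \land r))   — expand \oplus
≡ \lnot s \lor ((s \lor r) \land (\lnot s \lor \lnot r))   — De Morgan
≡ (\lnot s \lor s \lor r) \land (\lnot s \lor \lnot s \lor \lnot r)   — distribute \lor over \land
≡ \lnot s \lor \lnot r   — simplify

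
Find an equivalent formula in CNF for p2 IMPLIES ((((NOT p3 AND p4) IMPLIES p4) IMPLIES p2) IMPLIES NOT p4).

NOT p2 OR NOT p4

p2 IMPLIES ((((NOT p3 AND p4) IMPLIES p4) IMPLIES p2) IMPLIES NOT p4)
≡ NOT p2 OR ((((NOT p3 AND p4) IMPLIES p4) IMPLIES p2) IMPLIES NOT p4)   [eliminate IMPLIES]
≡ NOT p2 OR NOT (((NOT p3 AND p4) IMPLIES p4) IMPLIES p2) OR NOT p4   [eliminate IMPLIES]
≡ NOT p2 OR NOT (NOT ((NOT p3 AND p4) IMPLIES p4) OR p2) OR NOT p4   [eliminate IMPLIES]
≡ NOT p2 OR NOT (NOT (NOT (NOT p3 AND p4) OR p4) OR p2) OR NOT p4   [eliminate IMPLIES]
≡ NOT p2 OR (NOT NOT (NOT (NOT p3 AND p4) OR p4) AND NOT p2) OR NOT p4   [De Morgan]
≡ NOT p2 OR ((NOT (NOT p3 AND p4) OR p4) AND NOT p2) OR NOT p4   [double negation]
≡ NOT p2 OR ((NOT NOT p3 OR NOT p4 OR p4) AND NOT p2) OR NOT p4   [De Morgan]
≡ NOT p2 OR ((p3 OR NOT p4 OR p4) AND NOT p2) OR NOT p4   [double negation]
≡ (NOT p2 OR p3 OR NOT p4 OR p4 OR NOT p4) AND (NOT p2 OR NOT p2 OR NOT p4)   [distribute OR over AND]
≡ NOT p2 OR NOT p4   [simplify]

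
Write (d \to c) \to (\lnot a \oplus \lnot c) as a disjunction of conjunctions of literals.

(d \land \lnot c) \lor (\lnot a \land c) \lor (a \land \lnot c)

(d \to c) \to (\lnot a \oplus \lnot c)
≡ \lnot (d \to c) \lor (\lnot a \oplus \lnot c)   (eliminate \to)
≡ \lnot (\lnot d \lor c) \lor (\lnot a \oplus \lnot c)   (eliminate \to)
≡ \lnot (\lnot d \lor c) \lor (\lnot a \land \lnot \lnot c) \lor (\lnot \lnot a \land \lnot c)   (expand \oplus)
≡ (\lnot \lnot d \land \lnot c) \lor (\lnot a \land \lnot \lnot c) \lor (\lnot \lnot a \land \lnot c)   (De Morgan)
≡ (d \land \lnot c) \lor (\lnot a \land \lnot \lnot c) \lor (\lnot \lnot a \land \lnot c)   (double negation)
≡ (d \land \lnot c) \lor (\lnot a \land c) \lor (\lnot \lnot a \land \lnot c)   (double negation)
≡ (d \land \lnot c) \lor (\lnot a \land c) \lor (a \land \lnot c)   (double negation)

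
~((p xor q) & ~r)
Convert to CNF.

~((p xor q) & ~r)
= ~((p | q) & ~(p & q) & ~r)   [expand xor]
= ~(p | q) | ~~(p & q) | ~~r   [De Morgan]
= (~p & ~q) | ~~(p & q) | ~~r   [De Morgan]
= (~p & ~q) | (p & q) | ~~r   [double negation]
= (~p & ~q) | (p & q) | r   [double negation]
= (~p | p | r) & (~p | q | r) & (~q | p | r) & (~q | q | r)   [distribute | over &]
= (~p | q | r) & (~q | p | r)   [simplify]

(~p | q | r) & (~q | p | r)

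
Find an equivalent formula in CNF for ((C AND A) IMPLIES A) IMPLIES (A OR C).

C OR A

((C AND A) IMPLIES A) IMPLIES (A OR C)
⇔ NOT ((C AND A) IMPLIES A) OR A OR C   — eliminate IMPLIES
⇔ NOT (NOT (C AND A) OR A) OR A OR C   — eliminate IMPLIES
⇔ (NOT NOT (C AND A) AND NOT A) OR A OR C   — De Morgan
⇔ (C AND A AND NOT A) OR A OR C   — double negation
⇔ (C OR A OR C) AND (A OR A OR C) AND (NOT A OR A OR C)   — distribute OR over AND
⇔ C OR A   — simplify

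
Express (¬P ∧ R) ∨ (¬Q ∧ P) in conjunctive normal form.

(¬P ∨ ¬Q) ∧ (R ∨ ¬Q) ∧ (R ∨ P)

(¬P ∧ R) ∨ (¬Q ∧ P)
= (¬P ∨ ¬Q) ∧ (¬P ∨ P) ∧ (R ∨ ¬Q) ∧ (R ∨ P)   [distribute ∨ over ∧]
= (¬P ∨ ¬Q) ∧ (R ∨ ¬Q) ∧ (R ∨ P)   [simplify]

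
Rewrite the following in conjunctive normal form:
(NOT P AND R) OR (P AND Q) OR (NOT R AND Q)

(NOT P AND R) OR (P AND Q) OR (NOT R AND Q)
≡ (NOT P OR P OR NOT R) AND (NOT P OR P OR Q) AND (NOT P OR Q OR NOT R) AND (NOT P OR Q OR Q) AND (R OR P OR NOT R) AND (R OR P OR Q) AND (R OR Q OR NOT R) AND (R OR Q OR Q)
≡ (NOT P OR Q) AND (R OR Q)

(NOT P OR Q) AND (R OR Q)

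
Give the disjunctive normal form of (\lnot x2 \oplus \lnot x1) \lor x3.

(\lnot x2 \land x1) \lor (x2 \land \lnot x1) \lor x3

(\lnot x2 \oplus \lnot x1) \lor x3
≡ (\lnot x2 \land \lnot \lnot x1) \lor (\lnot \lnot x2 \land \lnot x1) \lor x3   [expand \oplus]
≡ (\lnot x2 \land x1) \lor (\lnot \lnot x2 \land \lnot x1) \lor x3   [double negation]
≡ (\lnot x2 \land x1) \lor (x2 \land \lnot x1) \lor x3   [double negation]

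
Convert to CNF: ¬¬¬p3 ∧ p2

¬p3 ∧ p2

¬¬¬p3 ∧ p2
⇔ ¬p3 ∧ p2   [double negation]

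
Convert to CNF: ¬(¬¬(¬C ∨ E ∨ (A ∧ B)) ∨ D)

¬(¬¬(¬C ∨ E ∨ (A ∧ B)) ∨ D)
≡ ¬¬¬(¬C ∨ E ∨ (A ∧ B)) ∧ ¬D   (De Morgan)
≡ ¬(¬C ∨ E ∨ (A ∧ B)) ∧ ¬D   (double negation)
≡ ¬¬C ∧ ¬E ∧ ¬(A ∧ B) ∧ ¬D   (De Morgan)
≡ C ∧ ¬E ∧ ¬(A ∧ B) ∧ ¬D   (double negation)
≡ C ∧ ¬E ∧ (¬A ∨ ¬B) ∧ ¬D   (De Morgan)

C ∧ ¬E ∧ (¬A ∨ ¬B) ∧ ¬D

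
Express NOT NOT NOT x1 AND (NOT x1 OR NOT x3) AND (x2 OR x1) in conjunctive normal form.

NOT x1 AND (x2 OR x1)

NOT NOT NOT x1 AND (NOT x1 OR NOT x3) AND (x2 OR x1)
= NOT x1 AND (NOT x1 OR NOT x3) AND (x2 OR x1)   [double negation]
= NOT x1 AND (x2 OR x1)   [simplify]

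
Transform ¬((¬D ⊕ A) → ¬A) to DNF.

¬((¬D ⊕ A) → ¬A)
≡ ¬(¬(¬D ⊕ A) ∨ ¬A)   [eliminate →]
≡ ¬(¬((¬D ∧ ¬A) ∨ (¬¬D ∧ A)) ∨ ¬A)   [expand ⊕]
≡ ¬¬((¬D ∧ ¬A) ∨ (¬¬D ∧ A)) ∧ ¬¬A   [De Morgan]
≡ ((¬D ∧ ¬A) ∨ (¬¬D ∧ A)) ∧ ¬¬A   [double negation]
≡ ((¬D ∧ ¬A) ∨ (D ∧ A)) ∧ ¬¬A   [double negation]
≡ ((¬D ∧ ¬A) ∨ (D ∧ A)) ∧ A   [double negation]
≡ (¬D ∧ ¬A ∧ A) ∨ (D ∧ A ∧ A)   [distribute ∧ over ∨]
≡ D ∧ A   [simplify]

D ∧ A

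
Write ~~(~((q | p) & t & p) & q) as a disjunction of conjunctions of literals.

~~(~((q | p) & t & p) & q)
= ~((q | p) & t & p) & q
= (~(q | p) | ~t | ~p) & q
= ((~q & ~p) | ~t | ~p) & q
= (~q & ~p & q) | (~t & q) | (~p & q)
= (~t & q) | (~p & q)

(~t & q) | (~p & q)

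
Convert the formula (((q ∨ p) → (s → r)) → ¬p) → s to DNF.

(¬s ∧ p) ∨ (r ∧ p) ∨ s

(((q ∨ p) → (s → r)) → ¬p) → s
≡ ¬(((q ∨ p) → (s → r)) → ¬p) ∨ s   (eliminate →)
≡ ¬(¬((q ∨ p) → (s → r)) ∨ ¬p) ∨ s   (eliminate →)
≡ ¬(¬(¬(q ∨ p) ∨ (s → r)) ∨ ¬p) ∨ s   (eliminate →)
≡ ¬(¬(¬(q ∨ p) ∨ ¬s ∨ r) ∨ ¬p) ∨ s   (eliminate →)
≡ (¬¬(¬(q ∨ p) ∨ ¬s ∨ r) ∧ ¬¬p) ∨ s   (De Morgan)
≡ ((¬(q ∨ p) ∨ ¬s ∨ r) ∧ ¬¬p) ∨ s   (double negation)
≡ (((¬q ∧ ¬p) ∨ ¬s ∨ r) ∧ ¬¬p) ∨ s   (De Morgan)
≡ (((¬q ∧ ¬p) ∨ ¬s ∨ r) ∧ p) ∨ s   (double negation)
≡ (¬q ∧ ¬p ∧ p) ∨ (¬s ∧ p) ∨ (r ∧ p) ∨ s   (distribute ∧ over ∨)
≡ (¬s ∧ p) ∨ (r ∧ p) ∨ s   (simplify)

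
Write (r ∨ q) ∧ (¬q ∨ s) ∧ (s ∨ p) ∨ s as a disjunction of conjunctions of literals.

r ∧ ¬q ∧ p ∨ s

(r ∨ q) ∧ (¬q ∨ s) ∧ (s ∨ p) ∨ s
≡ r ∧ ¬q ∧ s ∨ r ∧ ¬q ∧ p ∨ r ∧ s ∧ s ∨ r ∧ s ∧ p ∨ q ∧ ¬q ∧ s ∨ q ∧ ¬q ∧ p ∨ q ∧ s ∧ s ∨ q ∧ s ∧ p ∨ s   [distribute ∧ over ∨]
≡ r ∧ ¬q ∧ p ∨ s   [simplify]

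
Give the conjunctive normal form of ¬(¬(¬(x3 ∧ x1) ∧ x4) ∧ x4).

¬(¬(¬(x3 ∧ x1) ∧ x4) ∧ x4)
= ¬¬(¬(x3 ∧ x1) ∧ x4) ∨ ¬x4   (De Morgan)
= ¬(x3 ∧ x1) ∧ x4 ∨ ¬x4   (double negation)
= (¬x3 ∨ ¬x1) ∧ x4 ∨ ¬x4   (De Morgan)
= (¬x3 ∨ ¬x1 ∨ ¬x4) ∧ (x4 ∨ ¬x4)   (distribute ∨ over ∧)
= ¬x3 ∨ ¬x1 ∨ ¬x4   (simplify)

¬x3 ∨ ¬x1 ∨ ¬x4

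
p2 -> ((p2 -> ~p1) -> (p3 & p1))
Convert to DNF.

p2 -> ((p2 -> ~p1) -> (p3 & p1))
≡ ~p2 | ((p2 -> ~p1) -> (p3 & p1))   [eliminate ->]
≡ ~p2 | ~(p2 -> ~p1) | (p3 & p1)   [eliminate ->]
≡ ~p2 | ~(~p2 | ~p1) | (p3 & p1)   [eliminate ->]
≡ ~p2 | (~~p2 & ~~p1) | (p3 & p1)   [De Morgan]
≡ ~p2 | (p2 & ~~p1) | (p3 & p1)   [double negation]
≡ ~p2 | (p2 & p1) | (p3 & p1)   [double negation]

~p2 | (p2 & p1) | (p3 & p1)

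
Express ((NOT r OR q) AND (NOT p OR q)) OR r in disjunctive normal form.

((NOT r OR q) AND (NOT p OR q)) OR r
= (NOT r AND NOT p) OR (NOT r AND q) OR (q AND NOT p) OR (q AND q) OR r   [distribute AND over OR]
= (NOT r AND NOT p) OR q OR r   [simplify]

(NOT r AND NOT p) OR q OR r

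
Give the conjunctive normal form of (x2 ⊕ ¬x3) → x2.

x3 ∨ x2

(x2 ⊕ ¬x3) → x2
≡ ¬(x2 ⊕ ¬x3) ∨ x2
≡ ¬((x2 ∨ ¬x3) ∧ ¬(x2 ∧ ¬x3)) ∨ x2
≡ ¬(x2 ∨ ¬x3) ∨ ¬¬(x2 ∧ ¬x3) ∨ x2
≡ (¬x2 ∧ ¬¬x3) ∨ ¬¬(x2 ∧ ¬x3) ∨ x2
≡ (¬x2 ∧ x3) ∨ ¬¬(x2 ∧ ¬x3) ∨ x2
≡ (¬x2 ∧ x3) ∨ (x2 ∧ ¬x3) ∨ x2
≡ (¬x2 ∨ x2 ∨ x2) ∧ (¬x2 ∨ ¬x3 ∨ x2) ∧ (x3 ∨ x2 ∨ x2) ∧ (x3 ∨ ¬x3 ∨ x2)
≡ x3 ∨ x2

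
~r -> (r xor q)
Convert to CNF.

r | q

~r -> (r xor q)
≡ ~~r | (r xor q)   [eliminate ->]
≡ ~~r | ((r | q) & ~(r & q))   [expand xor]
≡ r | ((r | q) & ~(r & q))   [double negation]
≡ r | ((r | q) & (~r | ~q))   [De Morgan]
≡ (r | r | q) & (r | ~r | ~q)   [distribute | over &]
≡ r | q   [simplify]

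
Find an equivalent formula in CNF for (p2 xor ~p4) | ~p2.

~p2 | p4

(p2 xor ~p4) | ~p2
≡ ((p2 | ~p4) & ~(p2 & ~p4)) | ~p2   [expand xor]
≡ ((p2 | ~p4) & (~p2 | ~~p4)) | ~p2   [De Morgan]
≡ ((p2 | ~p4) & (~p2 | p4)) | ~p2   [double negation]
≡ (p2 | ~p4 | ~p2) & (~p2 | p4 | ~p2)   [distribute | over &]
≡ ~p2 | p4   [simplify]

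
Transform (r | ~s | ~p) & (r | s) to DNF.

r | (~p & s)

(r | ~s | ~p) & (r | s)
⇔ (r & r) | (r & s) | (~s & r) | (~s & s) | (~p & r) | (~p & s)   — distribute & over |
⇔ r | (~p & s)   — simplify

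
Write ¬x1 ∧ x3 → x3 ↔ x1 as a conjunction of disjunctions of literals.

¬x1 ∧ x3 → x3 ↔ x1
= ((¬x1 ∧ x3 → x3) → x1) ∧ (x1 → (¬x1 ∧ x3 → x3))   (eliminate ↔)
= (¬(¬x1 ∧ x3 → x3) ∨ x1) ∧ (x1 → (¬x1 ∧ x3 → x3))   (eliminate →)
= (¬(¬(¬x1 ∧ x3) ∨ x3) ∨ x1) ∧ (x1 → (¬x1 ∧ x3 → x3))   (eliminate →)
= (¬(¬(¬x1 ∧ x3) ∨ x3) ∨ x1) ∧ (¬x1 ∨ (¬x1 ∧ x3 → x3))   (eliminate →)
= (¬(¬(¬x1 ∧ x3) ∨ x3) ∨ x1) ∧ (¬x1 ∨ ¬(¬x1 ∧ x3) ∨ x3)   (eliminate →)
= (¬¬(¬x1 ∧ x3) ∧ ¬x3 ∨ x1) ∧ (¬x1 ∨ ¬(¬x1 ∧ x3) ∨ x3)   (De Morgan)
= (¬x1 ∧ x3 ∧ ¬x3 ∨ x1) ∧ (¬x1 ∨ ¬(¬x1 ∧ x3) ∨ x3)   (double negation)
= (¬x1 ∧ x3 ∧ ¬x3 ∨ x1) ∧ (¬x1 ∨ ¬¬x1 ∨ ¬x3 ∨ x3)   (De Morgan)
= (¬x1 ∧ x3 ∧ ¬x3 ∨ x1) ∧ (¬x1 ∨ x1 ∨ ¬x3 ∨ x3)   (double negation)
= (¬x1 ∨ x1) ∧ (x3 ∨ x1) ∧ (¬x3 ∨ x1) ∧ (¬x1 ∨ x1 ∨ ¬x3 ∨ x3)   (distribute ∨ over ∧)
= (x3 ∨ x1) ∧ (¬x3 ∨ x1)   (simplify)

(x3 ∨ x1) ∧ (¬x3 ∨ x1)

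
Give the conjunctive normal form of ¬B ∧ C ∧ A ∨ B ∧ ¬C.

(¬B ∨ ¬C) ∧ (C ∨ B) ∧ (A ∨ B) ∧ (A ∨ ¬C)

¬B ∧ C ∧ A ∨ B ∧ ¬C
≡ (¬B ∨ B) ∧ (¬B ∨ ¬C) ∧ (C ∨ B) ∧ (C ∨ ¬C) ∧ (A ∨ B) ∧ (A ∨ ¬C)   [distribute ∨ over ∧]
≡ (¬B ∨ ¬C) ∧ (C ∨ B) ∧ (A ∨ B) ∧ (A ∨ ¬C)   [simplify]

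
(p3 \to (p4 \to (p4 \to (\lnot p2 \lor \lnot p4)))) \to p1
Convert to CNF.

(p3 \to (p4 \to (p4 \to (\lnot p2 \lor \lnot p4)))) \to p1
= \lnot (p3 \to (p4 \to (p4 \to (\lnot p2 \lor \lnot p4)))) \lor p1   [eliminate \to]
= \lnot (\lnot p3 \lor (p4 \to (p4 \to (\lnot p2 \lor \lnot p4)))) \lor p1   [eliminate \to]
= \lnot (\lnot p3 \lor \lnot p4 \lor (p4 \to (\lnot p2 \lor \lnot p4))) \lor p1   [eliminate \to]
= \lnot (\lnot p3 \lor \lnot p4 \lor \lnot p4 \lor \lnot p2 \lor \lnot p4) \lor p1   [eliminate \to]
= (\lnot \lnot p3 \land \lnot \lnot p4 \land \lnot \lnot p4 \land \lnot \lnot p2 \land \lnot \lnot p4) \lor p1   [De Morgan]
= (p3 \land \lnot \lnot p4 \land \lnot \lnot p4 \land \lnot \lnot p2 \land \lnot \lnot p4) \lor p1   [double negation]
= (p3 \land p4 \land \lnot \lnot p4 \land \lnot \lnot p2 \land \lnot \lnot p4) \lor p1   [double negation]
= (p3 \land p4 \land p4 \land \lnot \lnot p2 \land \lnot \lnot p4) \lor p1   [double negation]
= (p3 \land p4 \land p4 \land p2 \land \lnot \lnot p4) \lor p1   [double negation]
= (p3 \land p4 \land p4 \land p2 \land p4) \lor p1   [double negation]
= (p3 \lor p1) \land (p4 \lor p1) \land (p4 \lor p1) \land (p2 \lor p1) \land (p4 \lor p1)   [distribute \lor over \land]
= (p3 \lor p1) \land (p4 \lor p1) \land (p2 \lor p1)   [simplify]

(p3 \lor p1) \land (p4 \lor p1) \land (p2 \lor p1)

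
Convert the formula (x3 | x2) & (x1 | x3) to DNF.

x3 | (x2 & x1)

(x3 | x2) & (x1 | x3)
⇔ (x3 & x1) | (x3 & x3) | (x2 & x1) | (x2 & x3)
⇔ x3 | (x2 & x1)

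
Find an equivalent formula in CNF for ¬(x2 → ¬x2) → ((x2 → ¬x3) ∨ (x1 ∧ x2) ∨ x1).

¬(x2 → ¬x2) → ((x2 → ¬x3) ∨ (x1 ∧ x2) ∨ x1)
≡ ¬¬(x2 → ¬x2) ∨ (x2 → ¬x3) ∨ (x1 ∧ x2) ∨ x1   (eliminate →)
≡ ¬¬(¬x2 ∨ ¬x2) ∨ (x2 → ¬x3) ∨ (x1 ∧ x2) ∨ x1   (eliminate →)
≡ ¬¬(¬x2 ∨ ¬x2) ∨ ¬x2 ∨ ¬x3 ∨ (x1 ∧ x2) ∨ x1   (eliminate →)
≡ ¬x2 ∨ ¬x2 ∨ ¬x2 ∨ ¬x3 ∨ (x1 ∧ x2) ∨ x1   (double negation)
≡ (¬x2 ∨ ¬x2 ∨ ¬x2 ∨ ¬x3 ∨ x1 ∨ x1) ∧ (¬x2 ∨ ¬x2 ∨ ¬x2 ∨ ¬x3 ∨ x2 ∨ x1)   (distribute ∨ over ∧)
≡ ¬x2 ∨ ¬x3 ∨ x1   (simplify)

¬x2 ∨ ¬x3 ∨ x1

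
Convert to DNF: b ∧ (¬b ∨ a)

b ∧ a

b ∧ (¬b ∨ a)
≡ (b ∧ ¬b) ∨ (b ∧ a)   [distribute ∧ over ∨]
≡ b ∧ a   [simplify]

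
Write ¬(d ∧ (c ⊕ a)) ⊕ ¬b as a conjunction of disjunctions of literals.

(¬d ∨ ¬c ∨ a ∨ ¬b) ∧ (¬d ∨ ¬a ∨ c ∨ ¬b) ∧ (d ∨ b) ∧ (c ∨ a ∨ b) ∧ (¬c ∨ ¬a ∨ b)

¬(d ∧ (c ⊕ a)) ⊕ ¬b
≡ (¬(d ∧ (c ⊕ a)) ∨ ¬b) ∧ ¬(¬(d ∧ (c ⊕ a)) ∧ ¬b)
≡ (¬(d ∧ (c ∨ a) ∧ ¬(c ∧ a)) ∨ ¬b) ∧ ¬(¬(d ∧ (c ⊕ a)) ∧ ¬b)
≡ (¬(d ∧ (c ∨ a) ∧ ¬(c ∧ a)) ∨ ¬b) ∧ ¬(¬(d ∧ (c ∨ a) ∧ ¬(c ∧ a)) ∧ ¬b)
≡ (¬d ∨ ¬(c ∨ a) ∨ ¬¬(c ∧ a) ∨ ¬b) ∧ ¬(¬(d ∧ (c ∨ a) ∧ ¬(c ∧ a)) ∧ ¬b)
≡ (¬d ∨ ¬c ∧ ¬a ∨ ¬¬(c ∧ a) ∨ ¬b) ∧ ¬(¬(d ∧ (c ∨ a) ∧ ¬(c ∧ a)) ∧ ¬b)
≡ (¬d ∨ ¬c ∧ ¬a ∨ c ∧ a ∨ ¬b) ∧ ¬(¬(d ∧ (c ∨ a) ∧ ¬(c ∧ a)) ∧ ¬b)
≡ (¬d ∨ ¬c ∧ ¬a ∨ c ∧ a ∨ ¬b) ∧ (¬¬(d ∧ (c ∨ a) ∧ ¬(c ∧ a)) ∨ ¬¬b)
≡ (¬d ∨ ¬c ∧ ¬a ∨ c ∧ a ∨ ¬b) ∧ (d ∧ (c ∨ a) ∧ ¬(c ∧ a) ∨ ¬¬b)
≡ (¬d ∨ ¬c ∧ ¬a ∨ c ∧ a ∨ ¬b) ∧ (d ∧ (c ∨ a) ∧ (¬c ∨ ¬a) ∨ ¬¬b)
≡ (¬d ∨ ¬c ∧ ¬a ∨ c ∧ a ∨ ¬b) ∧ (d ∧ (c ∨ a) ∧ (¬c ∨ ¬a) ∨ b)
≡ (¬d ∨ ¬c ∨ c ∨ ¬b) ∧ (¬d ∨ ¬c ∨ a ∨ ¬b) ∧ (¬d ∨ ¬a ∨ c ∨ ¬b) ∧ (¬d ∨ ¬a ∨ a ∨ ¬b) ∧ (d ∨ b) ∧ (c ∨ a ∨ b) ∧ (¬c ∨ ¬a ∨ b)
≡ (¬d ∨ ¬c ∨ a ∨ ¬b) ∧ (¬d ∨ ¬a ∨ c ∨ ¬b) ∧ (d ∨ b) ∧ (c ∨ a ∨ b) ∧ (¬c ∨ ¬a ∨ b)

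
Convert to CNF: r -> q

~r | q

r -> q
≡ ~r | q   [eliminate ->]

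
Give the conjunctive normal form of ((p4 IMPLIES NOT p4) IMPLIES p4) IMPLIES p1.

((p4 IMPLIES NOT p4) IMPLIES p4) IMPLIES p1
⇔ NOT ((p4 IMPLIES NOT p4) IMPLIES p4) OR p1   [eliminate IMPLIES]
⇔ NOT (NOT (p4 IMPLIES NOT p4) OR p4) OR p1   [eliminate IMPLIES]
⇔ NOT (NOT (NOT p4 OR NOT p4) OR p4) OR p1   [eliminate IMPLIES]
⇔ (NOT NOT (NOT p4 OR NOT p4) AND NOT p4) OR p1   [De Morgan]
⇔ ((NOT p4 OR NOT p4) AND NOT p4) OR p1   [double negation]
⇔ (NOT p4 OR NOT p4 OR p1) AND (NOT p4 OR p1)   [distribute OR over AND]
⇔ NOT p4 OR p1   [simplify]

NOT p4 OR p1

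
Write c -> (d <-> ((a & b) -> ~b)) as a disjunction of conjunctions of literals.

~c | (~d & a & b) | (~a & d) | (~b & d)

c -> (d <-> ((a & b) -> ~b))
= ~c | (d <-> ((a & b) -> ~b))   (eliminate ->)
= ~c | ((d -> ((a & b) -> ~b)) & (((a & b) -> ~b) -> d))   (eliminate <->)
= ~c | ((~d | ((a & b) -> ~b)) & (((a & b) -> ~b) -> d))   (eliminate ->)
= ~c | ((~d | ~(a & b) | ~b) & (((a & b) -> ~b) -> d))   (eliminate ->)
= ~c | ((~d | ~(a & b) | ~b) & (~((a & b) -> ~b) | d))   (eliminate ->)
= ~c | ((~d | ~(a & b) | ~b) & (~(~(a & b) | ~b) | d))   (eliminate ->)
= ~c | ((~d | ~a | ~b | ~b) & (~(~(a & b) | ~b) | d))   (De Morgan)
= ~c | ((~d | ~a | ~b | ~b) & ((~~(a & b) & ~~b) | d))   (De Morgan)
= ~c | ((~d | ~a | ~b | ~b) & ((a & b & ~~b) | d))   (double negation)
= ~c | ((~d | ~a | ~b | ~b) & ((a & b & b) | d))   (double negation)
= ~c | (~d & a & b & b) | (~d & d) | (~a & a & b & b) | (~a & d) | (~b & a & b & b) | (~b & d) | (~b & a & b & b) | (~b & d)   (distribute & over |)
= ~c | (~d & a & b) | (~a & d) | (~b & d)   (simplify)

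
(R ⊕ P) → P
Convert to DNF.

(¬R ∧ ¬P) ∨ P

(R ⊕ P) → P
⇔ ¬(R ⊕ P) ∨ P
⇔ ¬((R ∧ ¬P) ∨ (¬R ∧ P)) ∨ P
⇔ (¬(R ∧ ¬P) ∧ ¬(¬R ∧ P)) ∨ P
⇔ ((¬R ∨ ¬¬P) ∧ ¬(¬R ∧ P)) ∨ P
⇔ ((¬R ∨ P) ∧ ¬(¬R ∧ P)) ∨ P
⇔ ((¬R ∨ P) ∧ (¬¬R ∨ ¬P)) ∨ P
⇔ ((¬R ∨ P) ∧ (R ∨ ¬P)) ∨ P
⇔ (¬R ∧ R) ∨ (¬R ∧ ¬P) ∨ (P ∧ R) ∨ (P ∧ ¬P) ∨ P
⇔ (¬R ∧ ¬P) ∨ P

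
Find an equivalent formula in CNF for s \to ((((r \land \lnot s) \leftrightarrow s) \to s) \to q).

s \to ((((r \land \lnot s) \leftrightarrow s) \to s) \to q)
≡ \lnot s \lor ((((r \land \lnot s) \leftrightarrow s) \to s) \to q)   [eliminate \to]
≡ \lnot s \lor \lnot (((r \land \lnot s) \leftrightarrow s) \to s) \lor q   [eliminate \to]
≡ \lnot s \lor \lnot (\lnot ((r \land \lnot s) \leftrightarrow s) \lor s) \lor q   [eliminate \to]
≡ \lnot s \lor \lnot (\lnot (((r \land \lnot s) \to s) \land (s \to (r \land \lnot s))) \lor s) \lor q   [eliminate \leftrightarrow]
≡ \lnot s \lor \lnot (\lnot ((\lnot (r \land \lnot s) \lor s) \land (s \to (r \land \lnot s))) \lor s) \lor q   [eliminate \to]
≡ \lnot s \lor \lnot (\lnot ((\lnot (r \land \lnot s) \lor s) \land (\lnot s \lor (r \land \lnot s))) \lor s) \lor q   [eliminate \to]
≡ \lnot s \lor (\lnot \lnot ((\lnot (r \land \lnot s) \lor s) \land (\lnot s \lor (r \land \lnot s))) \land \lnot s) \lor q   [De Morgan]
≡ \lnot s \lor ((\lnot (r \land \lnot s) \lor s) \land (\lnot s \lor (r \land \lnot s)) \land \lnot s) \lor q   [double negation]
≡ \lnot s \lor ((\lnot r \lor \lnot \lnot s \lor s) \land (\lnot s \lor (r \land \lnot s)) \land \lnot s) \lor q   [De Morgan]
≡ \lnot s \lor ((\lnot r \lor s \lor s) \land (\lnot s \lor (r \land \lnot s)) \land \lnot s) \lor q   [double negation]
≡ (\lnot s \lor \lnot r \lor s \lor s \lor q) \land (\lnot s \lor \lnot s \lor r \lor q) \land (\lnot s \lor \lnot s \lor \lnot s \lor q) \land (\lnot s \lor \lnot s \lor q)   [distribute \lor over \land]
≡ \lnot s \lor q   [simplify]

\lnot s \lor q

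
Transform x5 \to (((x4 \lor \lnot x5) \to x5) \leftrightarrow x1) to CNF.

x5 \to (((x4 \lor \lnot x5) \to x5) \leftrightarrow x1)
≡ \lnot x5 \lor (((x4 \lor \lnot x5) \to x5) \leftrightarrow x1)   (eliminate \to)
≡ \lnot x5 \lor ((((x4 \lor \lnot x5) \to x5) \to x1) \land (x1 \to ((x4 \lor \lnot x5) \to x5)))   (eliminate \leftrightarrow)
≡ \lnot x5 \lor ((\lnot ((x4 \lor \lnot x5) \to x5) \lor x1) \land (x1 \to ((x4 \lor \lnot x5) \to x5)))   (eliminate \to)
≡ \lnot x5 \lor ((\lnot (\lnot (x4 \lor \lnot x5) \lor x5) \lor x1) \land (x1 \to ((x4 \lor \lnot x5) \to x5)))   (eliminate \to)
≡ \lnot x5 \lor ((\lnot (\lnot (x4 \lor \lnot x5) \lor x5) \lor x1) \land (\lnot x1 \lor ((x4 \lor \lnot x5) \to x5)))   (eliminate \to)
≡ \lnot x5 \lor ((\lnot (\lnot (x4 \lor \lnot x5) \lor x5) \lor x1) \land (\lnot x1 \lor \lnot (x4 \lor \lnot x5) \lor x5))   (eliminate \to)
≡ \lnot x5 \lor (((\lnot \lnot (x4 \lor \lnot x5) \land \lnot x5) \lor x1) \land (\lnot x1 \lor \lnot (x4 \lor \lnot x5) \lor x5))   (De Morgan)
≡ \lnot x5 \lor ((((x4 \lor \lnot x5) \land \lnot x5) \lor x1) \land (\lnot x1 \lor \lnot (x4 \lor \lnot x5) \lor x5))   (double negation)
≡ \lnot x5 \lor ((((x4 \lor \lnot x5) \land \lnot x5) \lor x1) \land (\lnot x1 \lor (\lnot x4 \land \lnot \lnot x5) \lor x5))   (De Morgan)
≡ \lnot x5 \lor ((((x4 \lor \lnot x5) \land \lnot x5) \lor x1) \land (\lnot x1 \lor (\lnot x4 \land x5) \lor x5))   (double negation)
≡ (\lnot x5 \lor x4 \lor \lnot x5 \lor x1) \land (\lnot x5 \lor \lnot x5 \lor x1) \land (\lnot x5 \lor \lnot x1 \lor \lnot x4 \lor x5) \land (\lnot x5 \lor \lnot x1 \lor x5 \lor x5)   (distribute \lor over \land)
≡ \lnot x5 \lor x1   (simplify)

\lnot x5 \lor x1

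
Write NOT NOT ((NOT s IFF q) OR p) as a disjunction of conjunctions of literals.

(s AND NOT q) OR (q AND NOT s) OR p

NOT NOT ((NOT s IFF q) OR p)
= NOT NOT (((NOT s IMPLIES q) AND (q IMPLIES NOT s)) OR p)   [eliminate IFF]
= NOT NOT (((NOT NOT s OR q) AND (q IMPLIES NOT s)) OR p)   [eliminate IMPLIES]
= NOT NOT (((NOT NOT s OR q) AND (NOT q OR NOT s)) OR p)   [eliminate IMPLIES]
= ((NOT NOT s OR q) AND (NOT q OR NOT s)) OR p   [double negation]
= ((s OR q) AND (NOT q OR NOT s)) OR p   [double negation]
= (s AND NOT q) OR (s AND NOT s) OR (q AND NOT q) OR (q AND NOT s) OR p   [distribute AND over OR]
= (s AND NOT q) OR (q AND NOT s) OR p   [simplify]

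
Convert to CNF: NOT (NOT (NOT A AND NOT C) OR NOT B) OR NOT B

(NOT A OR NOT B) AND (NOT C OR NOT B)

NOT (NOT (NOT A AND NOT C) OR NOT B) OR NOT B
≡ (NOT NOT (NOT A AND NOT C) AND NOT NOT B) OR NOT B   [De Morgan]
≡ (NOT A AND NOT C AND NOT NOT B) OR NOT B   [double negation]
≡ (NOT A AND NOT C AND B) OR NOT B   [double negation]
≡ (NOT A OR NOT B) AND (NOT C OR NOT B) AND (B OR NOT B)   [distribute OR over AND]
≡ (NOT A OR NOT B) AND (NOT C OR NOT B)   [simplify]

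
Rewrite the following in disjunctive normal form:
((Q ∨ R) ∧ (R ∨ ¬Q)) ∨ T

R ∨ T

((Q ∨ R) ∧ (R ∨ ¬Q)) ∨ T
⇔ (Q ∧ R) ∨ (Q ∧ ¬Q) ∨ (R ∧ R) ∨ (R ∧ ¬Q) ∨ T   [distribute ∧ over ∨]
⇔ R ∨ T   [simplify]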